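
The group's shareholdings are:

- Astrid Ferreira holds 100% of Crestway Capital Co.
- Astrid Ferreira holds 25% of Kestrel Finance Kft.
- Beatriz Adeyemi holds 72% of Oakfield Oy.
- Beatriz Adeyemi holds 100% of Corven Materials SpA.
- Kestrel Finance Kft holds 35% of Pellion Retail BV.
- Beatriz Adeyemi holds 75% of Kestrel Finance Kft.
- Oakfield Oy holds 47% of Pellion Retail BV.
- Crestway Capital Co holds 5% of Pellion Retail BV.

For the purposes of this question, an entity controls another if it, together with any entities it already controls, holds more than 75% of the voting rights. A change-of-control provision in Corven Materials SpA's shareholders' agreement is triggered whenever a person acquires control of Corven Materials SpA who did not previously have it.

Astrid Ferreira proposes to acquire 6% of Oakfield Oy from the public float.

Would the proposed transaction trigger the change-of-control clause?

The purchase changes only Astrid's holdings, so Astrid is the only person who could newly come to control Corven.
Astrid holds 100% of Crestway, so Astrid controls Crestway.
Neither Astrid nor any entity Astrid controls holds any voting interest in Corven.
So before the transaction, Astrid does not control Corven.
After the purchase, Astrid holds 6% of Oakfield directly.
Astrid's side now holds 6% of Oakfield, not > 75%, so Astrid still does not control Oakfield.
After the transaction, neither Astrid nor any entity Astrid controls holds a voting interest in Corven, so Astrid still does not control it.
No new person acquires control, so the clause is not triggered.

No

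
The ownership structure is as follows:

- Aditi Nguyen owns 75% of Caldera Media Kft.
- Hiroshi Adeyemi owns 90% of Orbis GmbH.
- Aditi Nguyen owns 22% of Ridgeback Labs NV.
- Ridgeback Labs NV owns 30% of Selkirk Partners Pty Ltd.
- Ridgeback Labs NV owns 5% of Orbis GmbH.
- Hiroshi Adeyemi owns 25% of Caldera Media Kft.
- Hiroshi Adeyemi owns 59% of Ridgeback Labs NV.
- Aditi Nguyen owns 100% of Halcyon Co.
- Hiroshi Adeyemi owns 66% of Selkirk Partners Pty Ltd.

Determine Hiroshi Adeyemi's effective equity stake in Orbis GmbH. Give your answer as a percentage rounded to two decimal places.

92.95%

Hiroshi reaches Orbis along 2 paths.
Direct stake: 90% = 90%.
Via Ridgeback: 59% × 5% = 2.95%.
Total: 90% + 2.95% = 92.95%.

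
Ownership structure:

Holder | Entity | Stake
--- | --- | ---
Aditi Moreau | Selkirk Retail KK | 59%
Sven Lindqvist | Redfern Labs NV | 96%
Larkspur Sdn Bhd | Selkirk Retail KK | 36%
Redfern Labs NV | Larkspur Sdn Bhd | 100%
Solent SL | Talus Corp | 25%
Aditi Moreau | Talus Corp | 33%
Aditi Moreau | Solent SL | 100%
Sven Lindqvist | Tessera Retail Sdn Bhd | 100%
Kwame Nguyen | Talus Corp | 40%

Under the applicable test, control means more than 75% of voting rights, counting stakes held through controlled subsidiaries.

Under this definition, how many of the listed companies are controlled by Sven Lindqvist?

3

Sven holds 96% of Redfern, so Sven controls Redfern.
Sven holds 100% of Tessera, so Sven controls Tessera.
Redfern holds 100% of Larkspur, so Sven controls Larkspur.
No other company's threshold is met.
Sven controls 3 companies.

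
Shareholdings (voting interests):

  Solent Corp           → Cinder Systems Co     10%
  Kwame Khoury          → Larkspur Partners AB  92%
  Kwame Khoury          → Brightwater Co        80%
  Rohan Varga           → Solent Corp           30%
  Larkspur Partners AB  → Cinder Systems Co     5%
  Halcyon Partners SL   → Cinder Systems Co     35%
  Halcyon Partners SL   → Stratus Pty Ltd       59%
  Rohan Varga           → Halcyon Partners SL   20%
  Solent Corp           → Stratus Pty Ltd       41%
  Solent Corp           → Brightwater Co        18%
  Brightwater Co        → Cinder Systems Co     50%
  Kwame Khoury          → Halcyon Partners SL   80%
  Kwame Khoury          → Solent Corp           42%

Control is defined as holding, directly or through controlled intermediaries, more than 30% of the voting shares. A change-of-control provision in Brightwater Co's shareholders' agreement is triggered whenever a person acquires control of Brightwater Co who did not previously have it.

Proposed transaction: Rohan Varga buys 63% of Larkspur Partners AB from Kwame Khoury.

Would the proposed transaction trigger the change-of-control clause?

The purchase adds only to Rohan's holdings (Kwame's stake shrinks), so Rohan is the only person who could newly come to control Brightwater.
Rohan's largest direct stake is 30% in Solent, which does not meet the threshold, so Rohan controls no company.
Neither Rohan nor any entity Rohan controls holds any voting interest in Brightwater.
So before the transaction, Rohan does not control Brightwater.
After the purchase, Rohan holds 63% of Larkspur directly, and Kwame's stake falls to 29%.
Rohan holds 63% of Larkspur, so Rohan controls Larkspur.
After the transaction, neither Rohan nor any entity Rohan controls holds a voting interest in Brightwater, so Rohan still does not control it.
No new person acquires control, so the clause is not triggered.

No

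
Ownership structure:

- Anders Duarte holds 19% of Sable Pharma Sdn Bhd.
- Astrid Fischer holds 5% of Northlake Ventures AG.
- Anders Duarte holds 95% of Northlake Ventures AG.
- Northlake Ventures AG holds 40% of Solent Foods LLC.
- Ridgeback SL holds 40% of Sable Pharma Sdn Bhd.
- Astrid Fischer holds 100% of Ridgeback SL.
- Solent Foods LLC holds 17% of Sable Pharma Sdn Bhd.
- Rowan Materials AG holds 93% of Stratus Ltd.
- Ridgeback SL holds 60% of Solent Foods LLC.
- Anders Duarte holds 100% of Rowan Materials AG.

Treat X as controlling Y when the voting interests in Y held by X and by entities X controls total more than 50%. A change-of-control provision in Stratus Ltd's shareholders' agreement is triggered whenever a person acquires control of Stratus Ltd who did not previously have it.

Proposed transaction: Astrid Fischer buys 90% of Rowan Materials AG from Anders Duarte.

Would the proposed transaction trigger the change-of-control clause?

Yes

The purchase adds only to Astrid's holdings (Anders's stake shrinks), so Astrid is the only person who could newly come to control Stratus.
Astrid holds 100% of Ridgeback, so Astrid controls Ridgeback.
Ridgeback holds 60% of Solent, so Astrid controls Solent.
Ridgeback and Solent together hold 40% + 17% = 57% of Sable, so Astrid controls Sable.
Neither Astrid nor any entity Astrid controls holds any voting interest in Stratus.
So before the transaction, Astrid does not control Stratus.
After the purchase, Astrid holds 90% of Rowan directly, and Anders's stake falls to 10%.
Astrid holds 90% of Rowan, so Astrid controls Rowan.
Rowan holds 93% of Stratus, so Astrid controls Stratus.
Astrid did not control Stratus before and does after, so the clause is triggered.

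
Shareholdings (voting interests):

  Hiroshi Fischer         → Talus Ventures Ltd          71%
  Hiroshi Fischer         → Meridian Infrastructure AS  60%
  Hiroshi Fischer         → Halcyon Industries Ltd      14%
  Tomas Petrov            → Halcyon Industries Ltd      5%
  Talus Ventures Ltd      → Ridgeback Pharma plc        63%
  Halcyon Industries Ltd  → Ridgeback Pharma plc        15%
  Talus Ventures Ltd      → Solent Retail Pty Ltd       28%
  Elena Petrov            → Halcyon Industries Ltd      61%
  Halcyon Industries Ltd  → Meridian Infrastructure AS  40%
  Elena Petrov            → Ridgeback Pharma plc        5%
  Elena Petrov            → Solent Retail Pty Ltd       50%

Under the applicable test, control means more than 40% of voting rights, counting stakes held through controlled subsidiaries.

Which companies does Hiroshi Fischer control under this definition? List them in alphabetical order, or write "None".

Hiroshi holds 60% of Meridian, so Hiroshi controls Meridian.
Hiroshi holds 71% of Talus, so Hiroshi controls Talus.
Talus holds 63% of Ridgeback, so Hiroshi controls Ridgeback.
No other company's threshold is met.

Meridian Infrastructure AS, Ridgeback Pharma plc, Talus Ventures Ltd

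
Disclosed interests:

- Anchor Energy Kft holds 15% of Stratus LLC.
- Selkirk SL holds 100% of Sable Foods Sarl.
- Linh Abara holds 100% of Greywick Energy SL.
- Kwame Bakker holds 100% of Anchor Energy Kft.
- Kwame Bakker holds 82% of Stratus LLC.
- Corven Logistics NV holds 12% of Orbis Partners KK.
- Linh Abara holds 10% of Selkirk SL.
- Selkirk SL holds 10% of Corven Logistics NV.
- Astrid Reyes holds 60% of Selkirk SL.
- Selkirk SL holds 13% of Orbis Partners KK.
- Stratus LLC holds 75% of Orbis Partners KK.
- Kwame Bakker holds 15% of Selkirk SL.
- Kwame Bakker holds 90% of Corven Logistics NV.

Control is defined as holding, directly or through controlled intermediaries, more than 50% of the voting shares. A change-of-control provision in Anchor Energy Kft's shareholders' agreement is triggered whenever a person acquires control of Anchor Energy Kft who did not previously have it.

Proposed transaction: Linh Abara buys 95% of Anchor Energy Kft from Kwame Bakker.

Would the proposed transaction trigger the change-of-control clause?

The purchase adds only to Linh's holdings (Kwame's stake shrinks), so Linh is the only person who could newly come to control Anchor.
Linh holds 100% of Greywick, so Linh controls Greywick.
Neither Linh nor any entity Linh controls holds any voting interest in Anchor.
So before the transaction, Linh does not control Anchor.
After the purchase, Linh holds 95% of Anchor directly, and Kwame's stake falls to 5%.
Linh holds 95% of Anchor, so Linh controls Anchor.
Linh did not control Anchor before and does after, so the clause is triggered.

Yes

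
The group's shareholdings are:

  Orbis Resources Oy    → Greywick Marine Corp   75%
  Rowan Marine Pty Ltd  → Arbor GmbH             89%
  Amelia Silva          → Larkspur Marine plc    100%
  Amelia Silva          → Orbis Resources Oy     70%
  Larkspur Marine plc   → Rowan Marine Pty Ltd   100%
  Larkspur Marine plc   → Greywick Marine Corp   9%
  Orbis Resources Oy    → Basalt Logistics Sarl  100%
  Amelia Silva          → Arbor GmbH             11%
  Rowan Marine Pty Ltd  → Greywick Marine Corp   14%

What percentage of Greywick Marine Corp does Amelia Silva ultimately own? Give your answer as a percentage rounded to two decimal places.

Amelia reaches Greywick along 3 paths.
Via Larkspur: 100% × 9% = 9%.
Via Orbis: 70% × 75% = 52.5%.
Via Larkspur → Rowan: 100% × 100% × 14% = 14%.
Total: 9% + 52.5% + 14% = 75.5%.
Rounded: 75.50%.

75.50%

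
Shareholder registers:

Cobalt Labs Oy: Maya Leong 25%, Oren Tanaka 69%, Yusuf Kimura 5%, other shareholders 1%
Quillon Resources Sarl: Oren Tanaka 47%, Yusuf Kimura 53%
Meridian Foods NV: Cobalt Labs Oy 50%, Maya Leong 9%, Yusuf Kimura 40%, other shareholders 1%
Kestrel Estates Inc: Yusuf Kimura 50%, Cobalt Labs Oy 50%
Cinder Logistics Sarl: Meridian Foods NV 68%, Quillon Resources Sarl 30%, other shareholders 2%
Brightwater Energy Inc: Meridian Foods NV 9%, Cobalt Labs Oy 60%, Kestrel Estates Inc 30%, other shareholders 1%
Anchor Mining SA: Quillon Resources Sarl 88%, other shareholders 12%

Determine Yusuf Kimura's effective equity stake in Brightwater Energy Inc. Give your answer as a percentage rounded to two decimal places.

Yusuf reaches Brightwater along 5 paths.
Via Cobalt → Meridian: 5% × 50% × 9% = 0.225%.
Via Meridian: 40% × 9% = 3.6%.
Via Cobalt: 5% × 60% = 3%.
Via Kestrel: 50% × 30% = 15%.
Via Cobalt → Kestrel: 5% × 50% × 30% = 0.75%.
Total: 0.225% + 3.6% + 3% + 15% + 0.75% = 22.575%.
Rounded: 22.58%.

22.58%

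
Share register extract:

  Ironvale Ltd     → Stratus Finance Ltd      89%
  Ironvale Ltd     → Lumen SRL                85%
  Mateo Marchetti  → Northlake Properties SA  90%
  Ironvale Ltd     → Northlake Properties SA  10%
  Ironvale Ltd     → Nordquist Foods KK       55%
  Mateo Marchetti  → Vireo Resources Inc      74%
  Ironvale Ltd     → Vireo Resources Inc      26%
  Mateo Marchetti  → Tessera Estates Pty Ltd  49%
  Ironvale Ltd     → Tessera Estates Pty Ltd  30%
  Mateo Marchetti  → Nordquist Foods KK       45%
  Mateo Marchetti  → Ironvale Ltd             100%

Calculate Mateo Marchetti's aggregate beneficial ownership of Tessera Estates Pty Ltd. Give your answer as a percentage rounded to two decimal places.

79.00%

Mateo reaches Tessera along 2 paths.
Via Ironvale: 100% × 30% = 30%.
Direct stake: 49% = 49%.
Total: 30% + 49% = 79%.
Rounded: 79.00%.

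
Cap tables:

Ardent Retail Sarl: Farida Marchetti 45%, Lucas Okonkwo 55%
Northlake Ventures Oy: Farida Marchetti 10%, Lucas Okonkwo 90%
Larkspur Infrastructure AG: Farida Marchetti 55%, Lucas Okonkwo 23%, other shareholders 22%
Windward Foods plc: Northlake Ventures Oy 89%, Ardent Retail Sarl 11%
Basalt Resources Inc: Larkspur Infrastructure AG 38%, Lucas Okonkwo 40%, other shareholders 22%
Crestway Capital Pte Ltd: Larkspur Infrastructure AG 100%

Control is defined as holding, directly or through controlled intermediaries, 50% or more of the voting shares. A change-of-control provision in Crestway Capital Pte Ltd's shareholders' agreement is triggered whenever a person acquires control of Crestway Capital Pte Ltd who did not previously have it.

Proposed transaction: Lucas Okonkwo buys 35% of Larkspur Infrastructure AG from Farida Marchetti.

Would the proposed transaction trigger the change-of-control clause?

Yes

The purchase adds only to Lucas's holdings (Farida's stake shrinks), so Lucas is the only person who could newly come to control Crestway.
Lucas holds 55% of Ardent, so Lucas controls Ardent.
Lucas holds 90% of Northlake, so Lucas controls Northlake.
Northlake and Ardent together hold 89% + 11% = 100% of Windward, so Lucas controls Windward.
Neither Lucas nor any entity Lucas controls holds any voting interest in Crestway.
So before the transaction, Lucas does not control Crestway.
After the purchase, Lucas's direct stake in Larkspur rises to 23% + 35% = 58%, and Farida's stake falls to 20%.
Lucas holds 58% of Larkspur, so Lucas controls Larkspur.
Larkspur holds 100% of Crestway, so Lucas controls Crestway.
Lucas did not control Crestway before and does after, so the clause is triggered.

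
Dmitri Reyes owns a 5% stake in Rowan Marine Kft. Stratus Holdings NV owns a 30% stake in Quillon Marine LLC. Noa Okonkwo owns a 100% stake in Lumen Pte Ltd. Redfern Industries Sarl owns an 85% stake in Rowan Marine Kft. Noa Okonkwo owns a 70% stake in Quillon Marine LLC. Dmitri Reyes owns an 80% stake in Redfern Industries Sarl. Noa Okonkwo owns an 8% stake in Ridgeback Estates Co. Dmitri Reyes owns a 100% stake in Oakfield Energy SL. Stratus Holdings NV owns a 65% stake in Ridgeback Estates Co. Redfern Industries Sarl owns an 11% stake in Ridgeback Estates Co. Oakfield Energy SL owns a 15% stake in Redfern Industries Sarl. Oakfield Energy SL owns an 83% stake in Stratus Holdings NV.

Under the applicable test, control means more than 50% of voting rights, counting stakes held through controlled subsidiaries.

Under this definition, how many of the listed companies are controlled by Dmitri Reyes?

Dmitri holds 100% of Oakfield, so Dmitri controls Oakfield.
Dmitri and Oakfield together hold 80% + 15% = 95% of Redfern, so Dmitri controls Redfern.
Oakfield holds 83% of Stratus, so Dmitri controls Stratus.
Redfern and Dmitri together hold 85% + 5% = 90% of Rowan, so Dmitri controls Rowan.
Redfern and Stratus together hold 11% + 65% = 76% of Ridgeback, so Dmitri controls Ridgeback.
No other company's threshold is met.
Dmitri controls 5 companies.

5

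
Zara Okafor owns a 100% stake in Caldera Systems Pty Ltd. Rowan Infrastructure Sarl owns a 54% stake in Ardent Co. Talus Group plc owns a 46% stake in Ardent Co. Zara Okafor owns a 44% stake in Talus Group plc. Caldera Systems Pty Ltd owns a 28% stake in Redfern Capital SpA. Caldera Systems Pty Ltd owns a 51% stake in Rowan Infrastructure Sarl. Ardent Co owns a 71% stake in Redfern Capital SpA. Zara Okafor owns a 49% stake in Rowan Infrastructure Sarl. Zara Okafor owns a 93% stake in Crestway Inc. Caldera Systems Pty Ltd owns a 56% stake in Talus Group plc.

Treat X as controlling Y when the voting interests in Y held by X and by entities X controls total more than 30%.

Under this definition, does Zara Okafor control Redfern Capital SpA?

Yes

Zara holds 100% of Caldera, so Zara controls Caldera.
Zara and Caldera together hold 44% + 56% = 100% of Talus, so Zara controls Talus.
Caldera and Zara together hold 51% + 49% = 100% of Rowan, so Zara controls Rowan.
Rowan and Talus together hold 54% + 46% = 100% of Ardent, so Zara controls Ardent.
Caldera and Ardent together hold 28% + 71% = 99% of Redfern, so Zara controls Redfern.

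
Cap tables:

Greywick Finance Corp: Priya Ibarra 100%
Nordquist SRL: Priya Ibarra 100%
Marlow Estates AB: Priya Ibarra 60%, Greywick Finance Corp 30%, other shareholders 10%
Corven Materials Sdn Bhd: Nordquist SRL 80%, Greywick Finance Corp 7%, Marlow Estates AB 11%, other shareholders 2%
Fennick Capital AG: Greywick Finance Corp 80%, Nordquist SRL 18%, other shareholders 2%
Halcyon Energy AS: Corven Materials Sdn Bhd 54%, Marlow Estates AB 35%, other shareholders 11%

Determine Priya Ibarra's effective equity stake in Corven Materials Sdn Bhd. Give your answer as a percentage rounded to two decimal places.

Priya reaches Corven along 4 paths.
Via Nordquist: 100% × 80% = 80%.
Via Greywick: 100% × 7% = 7%.
Via Marlow: 60% × 11% = 6.6%.
Via Greywick → Marlow: 100% × 30% × 11% = 3.3%.
Total: 80% + 7% + 6.6% + 3.3% = 96.9%.
Rounded: 96.90%.

96.90%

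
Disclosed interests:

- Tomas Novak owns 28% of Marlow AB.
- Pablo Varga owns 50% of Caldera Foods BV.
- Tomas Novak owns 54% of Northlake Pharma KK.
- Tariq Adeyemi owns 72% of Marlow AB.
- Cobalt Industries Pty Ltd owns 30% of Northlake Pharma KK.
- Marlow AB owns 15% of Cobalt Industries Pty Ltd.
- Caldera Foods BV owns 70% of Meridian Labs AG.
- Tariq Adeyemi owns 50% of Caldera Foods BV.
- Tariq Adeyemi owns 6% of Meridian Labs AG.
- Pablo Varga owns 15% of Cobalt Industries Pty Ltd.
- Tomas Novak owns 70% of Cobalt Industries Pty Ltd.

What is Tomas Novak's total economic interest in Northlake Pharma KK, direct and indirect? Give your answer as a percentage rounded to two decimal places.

76.26%

Tomas reaches Northlake along 3 paths.
Via Cobalt: 70% × 30% = 21%.
Via Marlow → Cobalt: 28% × 15% × 30% = 1.26%.
Direct stake: 54% = 54%.
Total: 21% + 1.26% + 54% = 76.26%.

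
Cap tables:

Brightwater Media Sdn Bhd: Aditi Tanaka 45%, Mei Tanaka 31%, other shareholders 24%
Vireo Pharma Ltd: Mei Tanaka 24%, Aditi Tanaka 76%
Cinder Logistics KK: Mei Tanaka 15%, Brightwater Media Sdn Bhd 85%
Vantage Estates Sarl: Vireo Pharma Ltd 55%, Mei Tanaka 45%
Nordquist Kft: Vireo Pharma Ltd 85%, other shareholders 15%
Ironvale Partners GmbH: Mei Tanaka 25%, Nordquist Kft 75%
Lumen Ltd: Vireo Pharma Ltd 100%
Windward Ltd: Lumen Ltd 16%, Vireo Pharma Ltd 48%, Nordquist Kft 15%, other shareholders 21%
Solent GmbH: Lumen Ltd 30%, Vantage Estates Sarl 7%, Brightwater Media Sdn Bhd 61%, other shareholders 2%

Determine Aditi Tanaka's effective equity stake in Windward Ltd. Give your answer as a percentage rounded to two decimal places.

58.33%

Aditi reaches Windward along 3 paths.
Via Vireo → Lumen: 76% × 100% × 16% = 12.16%.
Via Vireo: 76% × 48% = 36.48%.
Via Vireo → Nordquist: 76% × 85% × 15% = 9.69%.
Total: 12.16% + 36.48% + 9.69% = 58.33%.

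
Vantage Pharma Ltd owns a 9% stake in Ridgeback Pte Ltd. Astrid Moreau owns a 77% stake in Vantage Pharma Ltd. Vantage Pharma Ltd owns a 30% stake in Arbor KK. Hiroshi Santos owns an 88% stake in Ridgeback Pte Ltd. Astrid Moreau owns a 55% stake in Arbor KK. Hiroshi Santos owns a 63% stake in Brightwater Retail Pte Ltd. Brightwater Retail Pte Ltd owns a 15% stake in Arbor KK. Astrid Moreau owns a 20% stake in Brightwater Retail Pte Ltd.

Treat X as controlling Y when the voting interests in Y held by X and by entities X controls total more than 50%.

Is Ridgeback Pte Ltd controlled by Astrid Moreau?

Astrid holds 77% of Vantage, so Astrid controls Vantage.
Astrid and Vantage together hold 55% + 30% = 85% of Arbor, so Astrid controls Arbor.
In Ridgeback, Astrid's side holds only 9%, not > 50%.
So Astrid does not control Ridgeback.

No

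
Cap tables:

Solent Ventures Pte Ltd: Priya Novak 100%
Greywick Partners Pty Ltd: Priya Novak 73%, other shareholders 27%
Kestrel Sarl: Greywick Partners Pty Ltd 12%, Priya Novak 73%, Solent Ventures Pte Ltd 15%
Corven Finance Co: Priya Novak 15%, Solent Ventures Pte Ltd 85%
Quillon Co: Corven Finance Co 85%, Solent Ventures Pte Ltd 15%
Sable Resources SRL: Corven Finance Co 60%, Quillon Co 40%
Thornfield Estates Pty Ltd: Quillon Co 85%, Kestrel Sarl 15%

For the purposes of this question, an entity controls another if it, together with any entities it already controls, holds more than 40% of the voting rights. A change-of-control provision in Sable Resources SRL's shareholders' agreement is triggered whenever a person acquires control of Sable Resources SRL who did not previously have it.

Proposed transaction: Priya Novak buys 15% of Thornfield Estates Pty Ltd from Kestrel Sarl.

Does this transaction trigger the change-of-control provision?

The purchase adds only to Priya's holdings (Kestrel's stake shrinks), so Priya is the only person who could newly come to control Sable.
Priya holds 100% of Solent, so Priya controls Solent.
Priya and Solent together hold 15% + 85% = 100% of Corven, so Priya controls Corven.
Corven and Solent together hold 85% + 15% = 100% of Quillon, so Priya controls Quillon.
Corven and Quillon together hold 60% + 40% = 100% of Sable, so Priya controls Sable.
So Priya already controls Sable before the transaction.
After the purchase, Priya holds 15% of Thornfield directly, and Kestrel's stake falls to 0%.
Priya controlled Sable already, so this is not a new person acquiring control; every other person's position is unchanged or reduced.
No new person acquires control, so the clause is not triggered.

No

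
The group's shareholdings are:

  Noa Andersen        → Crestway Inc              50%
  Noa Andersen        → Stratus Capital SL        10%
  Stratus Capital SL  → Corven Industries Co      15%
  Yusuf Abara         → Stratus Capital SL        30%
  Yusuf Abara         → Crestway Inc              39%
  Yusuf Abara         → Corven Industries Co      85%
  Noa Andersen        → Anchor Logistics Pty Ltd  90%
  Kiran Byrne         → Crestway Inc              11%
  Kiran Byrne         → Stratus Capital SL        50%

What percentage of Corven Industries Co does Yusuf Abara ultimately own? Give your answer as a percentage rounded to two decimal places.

Yusuf reaches Corven along 2 paths.
Via Stratus: 30% × 15% = 4.5%.
Direct stake: 85% = 85%.
Total: 4.5% + 85% = 89.5%.
Rounded: 89.50%.

89.50%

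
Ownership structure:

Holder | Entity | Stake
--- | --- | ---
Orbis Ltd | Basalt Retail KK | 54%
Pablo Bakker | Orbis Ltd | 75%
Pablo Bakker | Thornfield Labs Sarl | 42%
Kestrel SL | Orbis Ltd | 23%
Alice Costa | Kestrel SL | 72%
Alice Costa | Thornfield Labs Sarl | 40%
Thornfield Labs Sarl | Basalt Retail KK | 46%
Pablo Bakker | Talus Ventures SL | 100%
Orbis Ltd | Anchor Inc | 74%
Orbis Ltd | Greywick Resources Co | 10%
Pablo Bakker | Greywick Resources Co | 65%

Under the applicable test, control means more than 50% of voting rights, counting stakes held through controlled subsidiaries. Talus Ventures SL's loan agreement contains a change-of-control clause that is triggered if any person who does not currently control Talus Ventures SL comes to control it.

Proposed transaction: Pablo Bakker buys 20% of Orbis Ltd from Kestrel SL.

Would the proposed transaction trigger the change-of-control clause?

The purchase adds only to Pablo's holdings (Kestrel's stake shrinks), so Pablo is the only person who could newly come to control Talus.
Pablo holds 100% of Talus, so Pablo controls Talus.
So Pablo already controls Talus before the transaction.
After the purchase, Pablo's direct stake in Orbis rises to 75% + 20% = 95%, and Kestrel's stake falls to 3%.
Pablo controlled Talus already, so this is not a new person acquiring control; every other person's position is unchanged or reduced.
No new person acquires control, so the clause is not triggered.

No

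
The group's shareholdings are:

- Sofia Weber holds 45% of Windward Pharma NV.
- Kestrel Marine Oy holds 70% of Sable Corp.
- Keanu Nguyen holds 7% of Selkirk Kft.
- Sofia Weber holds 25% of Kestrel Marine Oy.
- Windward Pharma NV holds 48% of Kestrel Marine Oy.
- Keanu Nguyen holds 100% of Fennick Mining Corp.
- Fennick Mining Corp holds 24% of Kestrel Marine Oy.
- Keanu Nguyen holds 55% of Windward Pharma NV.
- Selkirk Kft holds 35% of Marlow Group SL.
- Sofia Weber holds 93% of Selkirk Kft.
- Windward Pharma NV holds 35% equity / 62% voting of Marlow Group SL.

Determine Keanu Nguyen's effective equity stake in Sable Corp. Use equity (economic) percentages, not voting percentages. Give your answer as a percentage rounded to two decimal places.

35.28%

Keanu reaches Sable along 2 paths.
Via Windward → Kestrel: 55% × 48% × 70% = 18.48%.
Via Fennick → Kestrel: 100% × 24% × 70% = 16.8%.
Total: 18.48% + 16.8% = 35.28%.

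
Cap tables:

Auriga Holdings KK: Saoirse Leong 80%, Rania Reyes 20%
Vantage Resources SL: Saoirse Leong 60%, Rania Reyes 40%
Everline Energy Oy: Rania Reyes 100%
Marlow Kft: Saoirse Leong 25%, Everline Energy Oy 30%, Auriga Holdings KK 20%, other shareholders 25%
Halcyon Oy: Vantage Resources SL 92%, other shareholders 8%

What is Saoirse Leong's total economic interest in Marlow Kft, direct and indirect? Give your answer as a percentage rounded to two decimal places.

Saoirse reaches Marlow along 2 paths.
Direct stake: 25% = 25%.
Via Auriga: 80% × 20% = 16%.
Total: 25% + 16% = 41%.
Rounded: 41.00%.

41.00%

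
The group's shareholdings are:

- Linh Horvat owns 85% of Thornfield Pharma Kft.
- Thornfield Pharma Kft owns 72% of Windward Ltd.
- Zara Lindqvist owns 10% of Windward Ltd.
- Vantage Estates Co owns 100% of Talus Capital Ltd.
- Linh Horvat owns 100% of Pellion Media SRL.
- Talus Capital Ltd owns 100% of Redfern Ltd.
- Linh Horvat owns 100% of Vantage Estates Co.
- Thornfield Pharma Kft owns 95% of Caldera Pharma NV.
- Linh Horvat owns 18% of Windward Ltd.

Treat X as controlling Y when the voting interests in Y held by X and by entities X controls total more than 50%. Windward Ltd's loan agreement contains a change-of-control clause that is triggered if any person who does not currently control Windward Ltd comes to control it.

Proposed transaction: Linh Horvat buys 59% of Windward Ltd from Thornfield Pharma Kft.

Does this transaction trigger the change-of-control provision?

No

The purchase adds only to Linh's holdings (Thornfield's stake shrinks), so Linh is the only person who could newly come to control Windward.
Linh holds 85% of Thornfield, so Linh controls Thornfield.
Thornfield and Linh together hold 72% + 18% = 90% of Windward, so Linh controls Windward.
So Linh already controls Windward before the transaction.
After the purchase, Linh's direct stake in Windward rises to 18% + 59% = 77%, and Thornfield's stake falls to 13%.
Linh controlled Windward already, so this is not a new person acquiring control; every other person's position is unchanged or reduced.
No new person acquires control, so the clause is not triggered.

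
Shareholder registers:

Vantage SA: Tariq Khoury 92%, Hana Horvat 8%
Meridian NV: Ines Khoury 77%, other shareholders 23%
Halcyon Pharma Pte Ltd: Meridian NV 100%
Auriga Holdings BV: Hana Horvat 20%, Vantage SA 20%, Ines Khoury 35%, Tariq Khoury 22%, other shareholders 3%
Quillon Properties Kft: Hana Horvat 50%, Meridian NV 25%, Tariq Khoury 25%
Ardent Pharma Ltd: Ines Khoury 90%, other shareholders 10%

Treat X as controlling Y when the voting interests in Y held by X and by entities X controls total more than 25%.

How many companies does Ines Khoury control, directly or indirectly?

4

Ines holds 77% of Meridian, so Ines controls Meridian.
Meridian holds 100% of Halcyon, so Ines controls Halcyon.
Ines holds 35% of Auriga, so Ines controls Auriga.
Ines holds 90% of Ardent, so Ines controls Ardent.
No other company's threshold is met.
Ines controls 4 companies.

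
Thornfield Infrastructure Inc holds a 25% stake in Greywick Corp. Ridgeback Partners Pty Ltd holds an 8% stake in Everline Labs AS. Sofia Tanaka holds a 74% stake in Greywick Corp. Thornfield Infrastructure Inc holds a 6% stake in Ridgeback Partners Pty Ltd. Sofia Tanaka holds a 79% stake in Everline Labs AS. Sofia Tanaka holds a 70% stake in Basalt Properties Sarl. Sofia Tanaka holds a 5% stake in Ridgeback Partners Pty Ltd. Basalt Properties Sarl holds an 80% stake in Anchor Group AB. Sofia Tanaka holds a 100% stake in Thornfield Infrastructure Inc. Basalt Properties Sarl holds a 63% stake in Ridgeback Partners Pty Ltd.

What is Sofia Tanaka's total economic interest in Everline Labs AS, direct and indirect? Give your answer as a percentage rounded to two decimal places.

Sofia reaches Everline along 4 paths.
Direct stake: 79% = 79%.
Via Basalt → Ridgeback: 70% × 63% × 8% = 3.528%.
Via Ridgeback: 5% × 8% = 0.4%.
Via Thornfield → Ridgeback: 100% × 6% × 8% = 0.48%.
Total: 79% + 3.528% + 0.4% + 0.48% = 83.408%.
Rounded: 83.41%.

83.41%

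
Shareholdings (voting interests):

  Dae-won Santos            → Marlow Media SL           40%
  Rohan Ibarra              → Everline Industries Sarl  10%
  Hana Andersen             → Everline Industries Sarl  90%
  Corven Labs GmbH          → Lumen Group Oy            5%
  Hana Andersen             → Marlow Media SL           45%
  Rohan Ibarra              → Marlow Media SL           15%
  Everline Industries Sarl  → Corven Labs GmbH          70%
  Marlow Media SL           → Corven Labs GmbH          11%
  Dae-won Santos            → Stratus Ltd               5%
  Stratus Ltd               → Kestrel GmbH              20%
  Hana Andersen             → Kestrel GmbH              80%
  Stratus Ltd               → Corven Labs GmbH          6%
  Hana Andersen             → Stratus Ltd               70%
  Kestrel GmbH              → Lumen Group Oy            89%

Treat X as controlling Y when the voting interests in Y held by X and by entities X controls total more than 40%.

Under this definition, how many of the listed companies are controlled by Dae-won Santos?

Dae-won's largest direct stake is 40% in Marlow, which does not meet the threshold.
Dae-won controls 0 companies.

0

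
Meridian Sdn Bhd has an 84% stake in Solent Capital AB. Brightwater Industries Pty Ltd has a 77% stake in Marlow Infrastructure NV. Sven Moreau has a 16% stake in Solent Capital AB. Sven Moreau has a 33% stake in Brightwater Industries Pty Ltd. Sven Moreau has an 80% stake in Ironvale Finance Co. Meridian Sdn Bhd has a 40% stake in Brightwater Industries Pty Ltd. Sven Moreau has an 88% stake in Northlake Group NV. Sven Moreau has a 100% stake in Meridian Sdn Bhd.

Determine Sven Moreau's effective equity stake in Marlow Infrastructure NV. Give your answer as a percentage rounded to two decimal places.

56.21%

Sven reaches Marlow along 2 paths.
Via Brightwater: 33% × 77% = 25.41%.
Via Meridian → Brightwater: 100% × 40% × 77% = 30.8%.
Total: 25.41% + 30.8% = 56.21%.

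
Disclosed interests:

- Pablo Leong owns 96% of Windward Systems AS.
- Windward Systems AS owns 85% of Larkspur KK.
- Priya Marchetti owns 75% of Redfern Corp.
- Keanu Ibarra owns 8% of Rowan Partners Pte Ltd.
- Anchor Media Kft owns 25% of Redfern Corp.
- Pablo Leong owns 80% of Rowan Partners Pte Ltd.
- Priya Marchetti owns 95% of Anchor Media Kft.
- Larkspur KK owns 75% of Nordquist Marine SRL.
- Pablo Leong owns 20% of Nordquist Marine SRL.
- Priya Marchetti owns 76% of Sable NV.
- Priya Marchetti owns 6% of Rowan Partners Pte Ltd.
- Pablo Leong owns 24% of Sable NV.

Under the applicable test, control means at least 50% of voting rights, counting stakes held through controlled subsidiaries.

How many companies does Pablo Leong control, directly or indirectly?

Pablo holds 96% of Windward, so Pablo controls Windward.
Windward holds 85% of Larkspur, so Pablo controls Larkspur.
Pablo holds 80% of Rowan, so Pablo controls Rowan.
Larkspur and Pablo together hold 75% + 20% = 95% of Nordquist, so Pablo controls Nordquist.
No other company's threshold is met.
Pablo controls 4 companies.

4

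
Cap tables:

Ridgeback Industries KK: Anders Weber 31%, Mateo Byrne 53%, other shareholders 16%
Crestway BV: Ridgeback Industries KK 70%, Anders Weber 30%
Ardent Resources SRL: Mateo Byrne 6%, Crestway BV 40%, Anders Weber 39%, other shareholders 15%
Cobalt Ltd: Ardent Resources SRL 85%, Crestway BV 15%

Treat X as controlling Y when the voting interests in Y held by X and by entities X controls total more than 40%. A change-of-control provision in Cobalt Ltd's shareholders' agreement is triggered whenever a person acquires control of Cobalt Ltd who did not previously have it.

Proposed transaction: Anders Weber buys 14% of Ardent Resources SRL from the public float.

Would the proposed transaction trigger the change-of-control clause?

Yes

The purchase changes only Anders's holdings, so Anders is the only person who could newly come to control Cobalt.
Anders's largest direct stake is 39% in Ardent, which does not meet the threshold, so Anders controls no company.
Neither Anders nor any entity Anders controls holds any voting interest in Cobalt.
So before the transaction, Anders does not control Cobalt.
After the purchase, Anders's direct stake in Ardent rises to 39% + 14% = 53%.
Anders holds 53% of Ardent, so Anders controls Ardent.
Ardent holds 85% of Cobalt, so Anders controls Cobalt.
Anders did not control Cobalt before and does after, so the clause is triggered.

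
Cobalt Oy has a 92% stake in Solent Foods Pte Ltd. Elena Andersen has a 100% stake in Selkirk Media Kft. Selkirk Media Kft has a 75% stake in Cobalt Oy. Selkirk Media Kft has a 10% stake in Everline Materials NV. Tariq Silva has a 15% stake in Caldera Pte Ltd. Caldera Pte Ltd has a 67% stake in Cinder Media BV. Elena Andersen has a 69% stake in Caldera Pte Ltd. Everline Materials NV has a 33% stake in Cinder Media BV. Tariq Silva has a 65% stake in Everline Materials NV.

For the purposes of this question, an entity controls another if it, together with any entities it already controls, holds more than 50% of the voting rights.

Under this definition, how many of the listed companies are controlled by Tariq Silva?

1

Tariq holds 65% of Everline, so Tariq controls Everline.
No other company's threshold is met.
Tariq controls 1 company.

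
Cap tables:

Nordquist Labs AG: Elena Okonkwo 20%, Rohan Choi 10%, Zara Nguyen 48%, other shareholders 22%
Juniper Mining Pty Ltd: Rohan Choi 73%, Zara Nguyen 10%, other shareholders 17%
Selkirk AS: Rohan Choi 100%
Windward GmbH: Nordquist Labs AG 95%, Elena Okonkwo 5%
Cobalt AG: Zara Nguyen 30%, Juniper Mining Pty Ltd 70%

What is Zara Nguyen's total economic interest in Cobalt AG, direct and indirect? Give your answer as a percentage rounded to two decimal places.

Zara reaches Cobalt along 2 paths.
Direct stake: 30% = 30%.
Via Juniper: 10% × 70% = 7%.
Total: 30% + 7% = 37%.
Rounded: 37.00%.

37.00%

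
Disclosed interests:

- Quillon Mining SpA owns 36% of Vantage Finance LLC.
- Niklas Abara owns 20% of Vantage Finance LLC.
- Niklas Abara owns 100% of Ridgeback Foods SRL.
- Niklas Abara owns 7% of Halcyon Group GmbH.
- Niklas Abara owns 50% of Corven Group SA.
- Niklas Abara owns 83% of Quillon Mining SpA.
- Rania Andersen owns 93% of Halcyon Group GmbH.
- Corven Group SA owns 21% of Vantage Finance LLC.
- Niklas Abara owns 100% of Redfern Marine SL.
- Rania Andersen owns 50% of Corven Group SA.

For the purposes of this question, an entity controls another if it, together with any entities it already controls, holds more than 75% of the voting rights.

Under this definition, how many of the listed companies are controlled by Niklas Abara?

3

Niklas holds 83% of Quillon, so Niklas controls Quillon.
Niklas holds 100% of Redfern, so Niklas controls Redfern.
Niklas holds 100% of Ridgeback, so Niklas controls Ridgeback.
No other company's threshold is met.
Niklas controls 3 companies.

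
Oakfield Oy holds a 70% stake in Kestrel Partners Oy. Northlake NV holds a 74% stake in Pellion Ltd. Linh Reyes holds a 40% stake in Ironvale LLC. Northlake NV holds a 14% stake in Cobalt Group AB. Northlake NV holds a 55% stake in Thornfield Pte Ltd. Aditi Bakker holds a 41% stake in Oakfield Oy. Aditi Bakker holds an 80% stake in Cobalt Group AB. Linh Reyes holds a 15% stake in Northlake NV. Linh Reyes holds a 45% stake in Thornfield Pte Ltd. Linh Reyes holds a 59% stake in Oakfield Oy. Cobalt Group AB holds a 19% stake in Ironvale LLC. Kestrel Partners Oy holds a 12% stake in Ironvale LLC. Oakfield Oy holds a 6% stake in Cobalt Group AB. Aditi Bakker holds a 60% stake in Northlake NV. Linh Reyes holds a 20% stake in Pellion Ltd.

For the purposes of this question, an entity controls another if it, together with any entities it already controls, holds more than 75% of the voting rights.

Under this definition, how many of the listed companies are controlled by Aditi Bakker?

Aditi holds 80% of Cobalt, so Aditi controls Cobalt.
No other company's threshold is met.
Aditi controls 1 company.

1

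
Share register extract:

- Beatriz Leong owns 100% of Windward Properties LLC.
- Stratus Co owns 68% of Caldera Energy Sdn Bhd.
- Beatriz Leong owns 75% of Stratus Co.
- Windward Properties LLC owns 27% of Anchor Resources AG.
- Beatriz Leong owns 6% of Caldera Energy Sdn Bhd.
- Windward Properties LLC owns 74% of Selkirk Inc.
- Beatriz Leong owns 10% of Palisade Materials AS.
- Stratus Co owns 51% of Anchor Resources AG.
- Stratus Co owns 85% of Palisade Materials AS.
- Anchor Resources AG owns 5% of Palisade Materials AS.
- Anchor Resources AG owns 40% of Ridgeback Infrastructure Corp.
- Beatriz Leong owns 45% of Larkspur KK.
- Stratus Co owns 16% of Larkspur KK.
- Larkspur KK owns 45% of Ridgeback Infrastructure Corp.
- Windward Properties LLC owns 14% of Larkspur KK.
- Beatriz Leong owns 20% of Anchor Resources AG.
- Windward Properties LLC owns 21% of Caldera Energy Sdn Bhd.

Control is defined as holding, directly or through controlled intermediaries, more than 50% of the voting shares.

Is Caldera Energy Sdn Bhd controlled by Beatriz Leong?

Beatriz holds 75% of Stratus, so Beatriz controls Stratus.
Beatriz holds 100% of Windward, so Beatriz controls Windward.
Windward and Stratus and Beatriz together hold 21% + 68% + 6% = 95% of Caldera, so Beatriz controls Caldera.

Yes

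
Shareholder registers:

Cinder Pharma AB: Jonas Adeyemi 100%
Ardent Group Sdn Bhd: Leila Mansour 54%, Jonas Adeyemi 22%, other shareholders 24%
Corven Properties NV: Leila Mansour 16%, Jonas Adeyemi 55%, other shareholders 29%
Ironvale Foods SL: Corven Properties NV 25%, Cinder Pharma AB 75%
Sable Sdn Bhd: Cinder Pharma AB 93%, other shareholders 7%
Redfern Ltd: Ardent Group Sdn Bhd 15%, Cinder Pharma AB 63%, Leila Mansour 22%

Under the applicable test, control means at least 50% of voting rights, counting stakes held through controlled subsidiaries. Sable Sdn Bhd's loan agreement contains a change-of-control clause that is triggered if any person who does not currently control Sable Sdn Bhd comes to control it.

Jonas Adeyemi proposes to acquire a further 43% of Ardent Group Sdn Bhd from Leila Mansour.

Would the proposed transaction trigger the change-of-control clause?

The purchase adds only to Jonas's holdings (Leila's stake shrinks), so Jonas is the only person who could newly come to control Sable.
Jonas holds 100% of Cinder, so Jonas controls Cinder.
Cinder holds 93% of Sable, so Jonas controls Sable.
So Jonas already controls Sable before the transaction.
After the purchase, Jonas's direct stake in Ardent rises to 22% + 43% = 65%, and Leila's stake falls to 11%.
Jonas controlled Sable already, so this is not a new person acquiring control; every other person's position is unchanged or reduced.
No new person acquires control, so the clause is not triggered.

No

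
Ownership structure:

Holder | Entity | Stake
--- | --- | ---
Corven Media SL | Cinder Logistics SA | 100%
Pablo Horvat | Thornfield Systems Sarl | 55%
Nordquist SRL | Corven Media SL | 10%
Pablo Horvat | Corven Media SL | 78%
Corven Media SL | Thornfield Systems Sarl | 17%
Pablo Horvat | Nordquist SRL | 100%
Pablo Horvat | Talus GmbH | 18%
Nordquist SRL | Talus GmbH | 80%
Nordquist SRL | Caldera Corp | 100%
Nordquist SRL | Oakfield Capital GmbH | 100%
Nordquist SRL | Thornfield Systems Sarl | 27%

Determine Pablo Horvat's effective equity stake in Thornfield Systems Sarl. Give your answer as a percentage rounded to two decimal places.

Pablo reaches Thornfield along 4 paths.
Direct stake: 55% = 55%.
Via Nordquist: 100% × 27% = 27%.
Via Corven: 78% × 17% = 13.26%.
Via Nordquist → Corven: 100% × 10% × 17% = 1.7%.
Total: 55% + 27% + 13.26% + 1.7% = 96.96%.

96.96%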